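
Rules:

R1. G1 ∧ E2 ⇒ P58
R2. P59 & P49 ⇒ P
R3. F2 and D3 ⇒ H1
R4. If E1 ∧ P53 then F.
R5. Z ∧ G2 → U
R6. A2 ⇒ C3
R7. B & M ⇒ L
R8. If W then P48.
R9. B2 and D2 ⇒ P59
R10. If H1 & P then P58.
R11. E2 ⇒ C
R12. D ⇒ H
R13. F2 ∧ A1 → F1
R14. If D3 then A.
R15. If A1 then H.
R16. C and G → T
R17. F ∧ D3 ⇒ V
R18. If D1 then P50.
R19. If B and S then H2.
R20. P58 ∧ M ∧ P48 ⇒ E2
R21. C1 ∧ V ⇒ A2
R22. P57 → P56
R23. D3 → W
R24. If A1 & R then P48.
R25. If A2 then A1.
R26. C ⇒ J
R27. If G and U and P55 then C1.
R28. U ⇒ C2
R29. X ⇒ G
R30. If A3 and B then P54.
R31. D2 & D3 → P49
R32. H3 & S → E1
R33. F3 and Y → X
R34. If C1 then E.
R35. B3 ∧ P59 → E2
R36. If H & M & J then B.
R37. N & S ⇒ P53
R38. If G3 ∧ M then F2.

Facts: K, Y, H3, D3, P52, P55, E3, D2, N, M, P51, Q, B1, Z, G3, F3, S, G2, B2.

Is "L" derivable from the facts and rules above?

U  (by R5: Z, G2)
P59  (by R9: B2, D2)
W  (by R23: D3)
P49  (by R31: D2, D3)
E1  (by R32: H3, S)
X  (by R33: F3, Y)
P53  (by R37: N, S)
F2  (by R38: G3, M)
P  (by R2: P59, P49)
H1  (by R3: F2, D3)
F  (by R4: E1, P53)
P48  (by R8: W)
P58  (by R10: H1, P)
V  (by R17: F, D3)
E2  (by R20: P58, M, P48)
G  (by R29: X)
C  (by R11: E2)
J  (by R26: C)
C1  (by R27: G, U, P55)
A2  (by R21: C1, V)
A1  (by R25: A2)
H  (by R15: A1)
B  (by R36: H, M, J)
L  (by R7: B, M)

Yes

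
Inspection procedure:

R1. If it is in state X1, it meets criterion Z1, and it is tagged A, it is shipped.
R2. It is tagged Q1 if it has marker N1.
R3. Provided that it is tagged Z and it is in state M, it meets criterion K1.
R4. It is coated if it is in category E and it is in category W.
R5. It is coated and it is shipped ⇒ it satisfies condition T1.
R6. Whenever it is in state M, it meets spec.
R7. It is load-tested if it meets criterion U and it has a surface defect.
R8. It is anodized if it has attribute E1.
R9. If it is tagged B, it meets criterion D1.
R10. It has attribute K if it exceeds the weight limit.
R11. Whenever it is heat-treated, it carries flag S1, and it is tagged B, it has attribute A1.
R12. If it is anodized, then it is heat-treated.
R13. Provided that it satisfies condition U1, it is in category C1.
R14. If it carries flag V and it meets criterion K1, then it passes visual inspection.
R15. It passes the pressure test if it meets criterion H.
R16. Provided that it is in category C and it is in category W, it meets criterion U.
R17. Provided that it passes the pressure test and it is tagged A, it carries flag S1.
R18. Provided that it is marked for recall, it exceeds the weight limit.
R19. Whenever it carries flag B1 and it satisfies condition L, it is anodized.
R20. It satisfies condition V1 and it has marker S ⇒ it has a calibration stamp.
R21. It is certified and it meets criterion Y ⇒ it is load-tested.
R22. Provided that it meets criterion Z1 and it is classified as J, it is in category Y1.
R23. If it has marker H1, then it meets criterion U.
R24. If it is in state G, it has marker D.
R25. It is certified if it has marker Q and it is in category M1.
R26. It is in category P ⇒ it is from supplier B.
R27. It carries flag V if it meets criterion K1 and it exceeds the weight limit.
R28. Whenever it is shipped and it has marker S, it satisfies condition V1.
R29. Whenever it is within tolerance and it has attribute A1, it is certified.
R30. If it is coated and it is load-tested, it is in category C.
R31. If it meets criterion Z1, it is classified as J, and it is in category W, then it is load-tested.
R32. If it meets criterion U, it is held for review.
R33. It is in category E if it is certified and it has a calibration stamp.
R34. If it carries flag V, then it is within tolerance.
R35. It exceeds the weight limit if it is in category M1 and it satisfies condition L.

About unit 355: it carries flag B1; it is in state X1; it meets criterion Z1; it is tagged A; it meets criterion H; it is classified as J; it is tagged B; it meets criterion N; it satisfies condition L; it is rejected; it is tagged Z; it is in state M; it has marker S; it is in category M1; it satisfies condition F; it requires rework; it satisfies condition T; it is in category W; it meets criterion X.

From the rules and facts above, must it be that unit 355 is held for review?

Yes

By R1 (it is in state X1, it meets criterion Z1, it is tagged A): it is shipped.
By R3 (it is tagged Z, it is in state M): it meets criterion K1.
By R15 (it meets criterion H): it passes the pressure test.
By R17 (it passes the pressure test, it is tagged A): it carries flag S1.
By R19 (it carries flag B1, it satisfies condition L): it is anodized.
By R28 (it is shipped, it has marker S): it satisfies condition V1.
By R31 (it meets criterion Z1, it is classified as J, it is in category W): it is load-tested.
By R35 (it is in category M1, it satisfies condition L): it exceeds the weight limit.
By R12 (it is anodized): it is heat-treated.
By R20 (it satisfies condition V1, it has marker S): it has a calibration stamp.
By R27 (it meets criterion K1, it exceeds the weight limit): it carries flag V.
By R34 (it carries flag V): it is within tolerance.
By R11 (it is heat-treated, it carries flag S1, it is tagged B): it has attribute A1.
By R29 (it is within tolerance, it has attribute A1): it is certified.
By R33 (it is certified, it has a calibration stamp): it is in category E.
By R4 (it is in category E, it is in category W): it is coated.
By R30 (it is coated, it is load-tested): it is in category C.
By R16 (it is in category C, it is in category W): it meets criterion U.
By R32 (it meets criterion U): it is held for review.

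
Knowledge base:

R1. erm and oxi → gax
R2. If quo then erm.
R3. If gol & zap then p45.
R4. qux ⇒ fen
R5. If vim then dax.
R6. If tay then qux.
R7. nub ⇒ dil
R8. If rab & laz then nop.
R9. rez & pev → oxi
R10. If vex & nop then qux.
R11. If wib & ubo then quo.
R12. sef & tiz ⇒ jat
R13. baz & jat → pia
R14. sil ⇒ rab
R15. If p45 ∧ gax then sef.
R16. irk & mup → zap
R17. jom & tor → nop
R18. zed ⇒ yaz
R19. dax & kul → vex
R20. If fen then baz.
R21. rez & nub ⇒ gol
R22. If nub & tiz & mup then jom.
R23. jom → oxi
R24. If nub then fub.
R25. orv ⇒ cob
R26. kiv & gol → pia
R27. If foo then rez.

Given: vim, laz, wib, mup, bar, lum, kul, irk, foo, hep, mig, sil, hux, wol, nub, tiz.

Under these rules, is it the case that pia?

No

Forward chaining from the given facts derives: dax, dil, rab, zap, vex, jom, oxi, fub, rez, nop, qux, gol, p45, fen, baz.
Rules concluding pia: R13 needs jat; R26 needs kiv — none of these are established.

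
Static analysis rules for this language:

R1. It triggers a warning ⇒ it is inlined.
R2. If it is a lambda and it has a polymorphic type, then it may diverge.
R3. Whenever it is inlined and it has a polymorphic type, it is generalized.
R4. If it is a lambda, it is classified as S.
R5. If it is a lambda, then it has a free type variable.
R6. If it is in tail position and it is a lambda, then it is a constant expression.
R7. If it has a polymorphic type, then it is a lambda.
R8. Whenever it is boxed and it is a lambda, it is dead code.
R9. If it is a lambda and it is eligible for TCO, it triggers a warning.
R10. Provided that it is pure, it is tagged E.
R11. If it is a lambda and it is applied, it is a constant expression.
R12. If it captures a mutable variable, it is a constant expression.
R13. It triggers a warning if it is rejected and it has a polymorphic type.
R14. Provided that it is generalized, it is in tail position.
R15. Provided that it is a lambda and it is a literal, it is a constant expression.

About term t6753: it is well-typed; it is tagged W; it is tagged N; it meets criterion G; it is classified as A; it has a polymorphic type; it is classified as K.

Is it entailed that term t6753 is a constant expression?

No

Forward chaining from the given facts derives: is a lambda, may diverge, is classified as S, has a free type variable.
Rules concluding "it is a constant expression": R6 needs "it is in tail position"; R11 needs "it is applied"; R12 needs "it captures a mutable variable"; R15 needs "it is a literal" — none of these are established.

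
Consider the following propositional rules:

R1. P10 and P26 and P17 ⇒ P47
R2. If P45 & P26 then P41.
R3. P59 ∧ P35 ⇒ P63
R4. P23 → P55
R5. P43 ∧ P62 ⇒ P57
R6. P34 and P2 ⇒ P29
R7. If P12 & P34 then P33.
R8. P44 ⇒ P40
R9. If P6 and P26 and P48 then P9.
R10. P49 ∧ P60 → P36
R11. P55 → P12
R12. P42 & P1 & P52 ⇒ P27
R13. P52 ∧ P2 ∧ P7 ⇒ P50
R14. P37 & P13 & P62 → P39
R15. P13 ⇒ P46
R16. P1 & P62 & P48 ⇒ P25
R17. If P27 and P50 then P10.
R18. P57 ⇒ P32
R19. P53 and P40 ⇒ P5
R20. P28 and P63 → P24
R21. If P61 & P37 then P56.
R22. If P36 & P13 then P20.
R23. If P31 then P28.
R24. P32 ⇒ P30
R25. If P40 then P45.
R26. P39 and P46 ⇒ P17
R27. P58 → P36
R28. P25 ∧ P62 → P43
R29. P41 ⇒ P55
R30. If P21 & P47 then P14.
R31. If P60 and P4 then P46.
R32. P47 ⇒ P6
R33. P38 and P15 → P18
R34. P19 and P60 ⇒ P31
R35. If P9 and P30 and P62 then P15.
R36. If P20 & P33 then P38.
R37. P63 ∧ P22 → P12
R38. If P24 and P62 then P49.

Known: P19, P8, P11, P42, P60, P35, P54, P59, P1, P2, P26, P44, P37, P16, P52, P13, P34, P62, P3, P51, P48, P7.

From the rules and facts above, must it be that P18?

P63  (by R3: P59, P35)
P40  (by R8: P44)
P27  (by R12: P42, P1, P52)
P50  (by R13: P52, P2, P7)
P39  (by R14: P37, P13, P62)
P46  (by R15: P13)
P25  (by R16: P1, P62, P48)
P10  (by R17: P27, P50)
P45  (by R25: P40)
P17  (by R26: P39, P46)
P43  (by R28: P25, P62)
P31  (by R34: P19, P60)
P47  (by R1: P10, P26, P17)
P41  (by R2: P45, P26)
P57  (by R5: P43, P62)
P32  (by R18: P57)
P28  (by R23: P31)
P30  (by R24: P32)
P55  (by R29: P41)
P6  (by R32: P47)
P9  (by R9: P6, P26, P48)
P12  (by R11: P55)
P24  (by R20: P28, P63)
P15  (by R35: P9, P30, P62)
P49  (by R38: P24, P62)
P33  (by R7: P12, P34)
P36  (by R10: P49, P60)
P20  (by R22: P36, P13)
P38  (by R36: P20, P33)
P18  (by R33: P38, P15)

Yes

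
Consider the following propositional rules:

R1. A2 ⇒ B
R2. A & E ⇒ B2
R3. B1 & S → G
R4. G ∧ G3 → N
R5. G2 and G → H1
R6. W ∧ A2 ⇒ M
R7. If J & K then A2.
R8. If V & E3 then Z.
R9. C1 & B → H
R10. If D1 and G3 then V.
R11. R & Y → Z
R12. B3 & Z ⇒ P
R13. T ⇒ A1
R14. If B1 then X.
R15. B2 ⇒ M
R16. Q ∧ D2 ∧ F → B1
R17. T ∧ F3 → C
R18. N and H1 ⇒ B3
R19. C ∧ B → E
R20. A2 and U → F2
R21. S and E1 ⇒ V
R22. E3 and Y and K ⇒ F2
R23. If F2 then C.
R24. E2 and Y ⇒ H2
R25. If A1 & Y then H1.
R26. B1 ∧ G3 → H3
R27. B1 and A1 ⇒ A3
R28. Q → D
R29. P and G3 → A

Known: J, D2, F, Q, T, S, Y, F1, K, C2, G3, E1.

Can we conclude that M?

No

Forward chaining from the given facts derives: A2, A1, B1, V, H1, H3, A3, D, B, G, N, X, B3.
Rules concluding M: R6 needs W; R15 needs B2 — none of these are established.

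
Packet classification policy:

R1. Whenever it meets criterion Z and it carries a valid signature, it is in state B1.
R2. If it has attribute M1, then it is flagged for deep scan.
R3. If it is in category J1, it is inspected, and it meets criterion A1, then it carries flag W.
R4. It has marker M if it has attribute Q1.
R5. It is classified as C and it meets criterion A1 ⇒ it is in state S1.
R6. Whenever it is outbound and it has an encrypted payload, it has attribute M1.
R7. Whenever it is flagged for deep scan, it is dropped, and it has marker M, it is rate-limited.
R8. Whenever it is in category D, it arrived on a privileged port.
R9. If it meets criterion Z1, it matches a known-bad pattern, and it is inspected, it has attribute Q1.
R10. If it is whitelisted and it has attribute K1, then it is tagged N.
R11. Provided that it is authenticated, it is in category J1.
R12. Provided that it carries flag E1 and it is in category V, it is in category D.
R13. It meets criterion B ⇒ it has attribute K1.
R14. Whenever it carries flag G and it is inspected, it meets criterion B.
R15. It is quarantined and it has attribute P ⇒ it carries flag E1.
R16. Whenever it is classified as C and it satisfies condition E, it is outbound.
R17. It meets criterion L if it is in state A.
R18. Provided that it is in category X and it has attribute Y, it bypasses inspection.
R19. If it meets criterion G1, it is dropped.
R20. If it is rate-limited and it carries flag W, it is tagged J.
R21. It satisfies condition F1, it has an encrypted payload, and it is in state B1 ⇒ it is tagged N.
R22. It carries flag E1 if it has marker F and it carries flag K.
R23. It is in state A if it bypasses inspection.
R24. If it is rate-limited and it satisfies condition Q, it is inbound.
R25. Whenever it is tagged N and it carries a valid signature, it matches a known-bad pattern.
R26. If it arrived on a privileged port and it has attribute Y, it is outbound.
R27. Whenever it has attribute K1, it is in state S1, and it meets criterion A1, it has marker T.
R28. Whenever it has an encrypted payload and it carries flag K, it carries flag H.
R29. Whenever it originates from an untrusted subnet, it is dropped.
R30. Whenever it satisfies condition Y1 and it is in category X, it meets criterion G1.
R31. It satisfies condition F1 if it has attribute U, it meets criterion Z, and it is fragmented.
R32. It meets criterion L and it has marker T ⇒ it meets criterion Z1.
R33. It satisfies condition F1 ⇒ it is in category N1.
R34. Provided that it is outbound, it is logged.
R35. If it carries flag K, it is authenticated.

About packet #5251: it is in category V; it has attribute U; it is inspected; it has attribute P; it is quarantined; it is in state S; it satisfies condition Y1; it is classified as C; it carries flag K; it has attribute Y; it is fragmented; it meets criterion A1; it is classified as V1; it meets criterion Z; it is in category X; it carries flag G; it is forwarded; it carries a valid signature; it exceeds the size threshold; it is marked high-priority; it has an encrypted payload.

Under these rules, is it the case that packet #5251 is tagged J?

Yes

By R1 (it meets criterion Z, it carries a valid signature): it is in state B1.
By R5 (it is classified as C, it meets criterion A1): it is in state S1.
By R14 (it carries flag G, it is inspected): it meets criterion B.
By R15 (it is quarantined, it has attribute P): it carries flag E1.
By R18 (it is in category X, it has attribute Y): it bypasses inspection.
By R23 (it bypasses inspection): it is in state A.
By R30 (it satisfies condition Y1, it is in category X): it meets criterion G1.
By R31 (it has attribute U, it meets criterion Z, it is fragmented): it satisfies condition F1.
By R35 (it carries flag K): it is authenticated.
By R11 (it is authenticated): it is in category J1.
By R12 (it carries flag E1, it is in category V): it is in category D.
By R13 (it meets criterion B): it has attribute K1.
By R17 (it is in state A): it meets criterion L.
By R19 (it meets criterion G1): it is dropped.
By R21 (it satisfies condition F1, it has an encrypted payload, it is in state B1): it is tagged N.
By R25 (it is tagged N, it carries a valid signature): it matches a known-bad pattern.
By R27 (it has attribute K1, it is in state S1, it meets criterion A1): it has marker T.
By R32 (it meets criterion L, it has marker T): it meets criterion Z1.
By R3 (it is in category J1, it is inspected, it meets criterion A1): it carries flag W.
By R8 (it is in category D): it arrived on a privileged port.
By R9 (it meets criterion Z1, it matches a known-bad pattern, it is inspected): it has attribute Q1.
By R26 (it arrived on a privileged port, it has attribute Y): it is outbound.
By R4 (it has attribute Q1): it has marker M.
By R6 (it is outbound, it has an encrypted payload): it has attribute M1.
By R2 (it has attribute M1): it is flagged for deep scan.
By R7 (it is flagged for deep scan, it is dropped, it has marker M): it is rate-limited.
By R20 (it is rate-limited, it carries flag W): it is tagged J.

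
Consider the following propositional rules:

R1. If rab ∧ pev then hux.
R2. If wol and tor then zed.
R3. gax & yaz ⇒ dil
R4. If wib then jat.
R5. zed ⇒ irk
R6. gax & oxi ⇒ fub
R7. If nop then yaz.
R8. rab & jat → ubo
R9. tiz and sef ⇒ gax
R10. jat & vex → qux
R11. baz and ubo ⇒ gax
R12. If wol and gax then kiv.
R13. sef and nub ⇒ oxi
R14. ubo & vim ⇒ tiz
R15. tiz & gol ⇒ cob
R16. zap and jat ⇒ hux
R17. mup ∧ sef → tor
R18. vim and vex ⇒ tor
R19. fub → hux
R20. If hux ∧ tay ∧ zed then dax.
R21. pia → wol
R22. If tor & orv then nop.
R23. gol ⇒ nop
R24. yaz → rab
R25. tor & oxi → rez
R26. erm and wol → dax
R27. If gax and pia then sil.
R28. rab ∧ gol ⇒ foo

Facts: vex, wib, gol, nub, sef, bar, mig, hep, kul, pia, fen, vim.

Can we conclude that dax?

No

Forward chaining from the given facts derives: jat, qux, oxi, tor, wol, nop, rez, zed, irk, yaz, rab, foo, ubo, tiz, cob, gax, kiv, sil, dil, fub, hux.
Rules concluding dax: R20 needs tay; R26 needs erm — none of these are established.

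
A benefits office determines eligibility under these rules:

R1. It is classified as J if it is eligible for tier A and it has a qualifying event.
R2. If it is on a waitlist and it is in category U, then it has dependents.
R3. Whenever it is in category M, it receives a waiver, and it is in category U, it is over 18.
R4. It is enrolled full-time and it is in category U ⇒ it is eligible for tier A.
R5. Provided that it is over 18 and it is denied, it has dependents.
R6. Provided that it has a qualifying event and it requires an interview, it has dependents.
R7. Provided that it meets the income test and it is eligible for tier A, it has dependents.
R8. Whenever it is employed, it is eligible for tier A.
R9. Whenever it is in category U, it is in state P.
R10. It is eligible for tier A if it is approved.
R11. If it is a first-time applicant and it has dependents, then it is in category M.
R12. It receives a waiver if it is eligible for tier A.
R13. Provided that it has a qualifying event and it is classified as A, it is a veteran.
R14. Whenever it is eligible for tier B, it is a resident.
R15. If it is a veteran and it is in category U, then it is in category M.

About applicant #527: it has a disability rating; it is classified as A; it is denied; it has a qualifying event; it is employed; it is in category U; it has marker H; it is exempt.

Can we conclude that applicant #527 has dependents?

Yes

By R8 (it is employed): it is eligible for tier A.
By R12 (it is eligible for tier A): it receives a waiver.
By R13 (it has a qualifying event, it is classified as A): it is a veteran.
By R15 (it is a veteran, it is in category U): it is in category M.
By R3 (it is in category M, it receives a waiver, it is in category U): it is over 18.
By R5 (it is over 18, it is denied): it has dependents.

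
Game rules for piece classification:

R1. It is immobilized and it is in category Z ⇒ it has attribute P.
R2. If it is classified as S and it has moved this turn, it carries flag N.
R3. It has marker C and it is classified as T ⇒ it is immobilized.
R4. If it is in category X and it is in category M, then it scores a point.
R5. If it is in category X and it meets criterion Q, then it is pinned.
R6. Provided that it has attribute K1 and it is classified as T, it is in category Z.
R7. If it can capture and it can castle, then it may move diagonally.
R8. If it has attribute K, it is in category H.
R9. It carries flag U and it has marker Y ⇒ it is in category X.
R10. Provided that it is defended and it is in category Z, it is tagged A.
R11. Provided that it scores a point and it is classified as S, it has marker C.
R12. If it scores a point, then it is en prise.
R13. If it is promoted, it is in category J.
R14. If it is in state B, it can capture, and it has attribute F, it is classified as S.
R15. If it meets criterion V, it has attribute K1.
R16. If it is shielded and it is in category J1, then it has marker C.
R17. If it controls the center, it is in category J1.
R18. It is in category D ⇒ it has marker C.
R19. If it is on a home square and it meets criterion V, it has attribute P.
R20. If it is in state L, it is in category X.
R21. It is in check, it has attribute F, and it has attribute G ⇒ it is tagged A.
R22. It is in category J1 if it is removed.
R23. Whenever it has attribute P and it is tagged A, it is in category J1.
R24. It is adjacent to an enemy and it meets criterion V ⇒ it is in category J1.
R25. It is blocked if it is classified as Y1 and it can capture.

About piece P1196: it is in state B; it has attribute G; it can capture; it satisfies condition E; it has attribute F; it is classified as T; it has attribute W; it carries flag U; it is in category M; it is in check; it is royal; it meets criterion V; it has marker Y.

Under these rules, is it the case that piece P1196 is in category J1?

By R9 (it carries flag U, it has marker Y): it is in category X.
By R14 (it is in state B, it can capture, it has attribute F): it is classified as S.
By R15 (it meets criterion V): it has attribute K1.
By R21 (it is in check, it has attribute F, it has attribute G): it is tagged A.
By R4 (it is in category X, it is in category M): it scores a point.
By R6 (it has attribute K1, it is classified as T): it is in category Z.
By R11 (it scores a point, it is classified as S): it has marker C.
By R3 (it has marker C, it is classified as T): it is immobilized.
By R1 (it is immobilized, it is in category Z): it has attribute P.
By R23 (it has attribute P, it is tagged A): it is in category J1.

Yes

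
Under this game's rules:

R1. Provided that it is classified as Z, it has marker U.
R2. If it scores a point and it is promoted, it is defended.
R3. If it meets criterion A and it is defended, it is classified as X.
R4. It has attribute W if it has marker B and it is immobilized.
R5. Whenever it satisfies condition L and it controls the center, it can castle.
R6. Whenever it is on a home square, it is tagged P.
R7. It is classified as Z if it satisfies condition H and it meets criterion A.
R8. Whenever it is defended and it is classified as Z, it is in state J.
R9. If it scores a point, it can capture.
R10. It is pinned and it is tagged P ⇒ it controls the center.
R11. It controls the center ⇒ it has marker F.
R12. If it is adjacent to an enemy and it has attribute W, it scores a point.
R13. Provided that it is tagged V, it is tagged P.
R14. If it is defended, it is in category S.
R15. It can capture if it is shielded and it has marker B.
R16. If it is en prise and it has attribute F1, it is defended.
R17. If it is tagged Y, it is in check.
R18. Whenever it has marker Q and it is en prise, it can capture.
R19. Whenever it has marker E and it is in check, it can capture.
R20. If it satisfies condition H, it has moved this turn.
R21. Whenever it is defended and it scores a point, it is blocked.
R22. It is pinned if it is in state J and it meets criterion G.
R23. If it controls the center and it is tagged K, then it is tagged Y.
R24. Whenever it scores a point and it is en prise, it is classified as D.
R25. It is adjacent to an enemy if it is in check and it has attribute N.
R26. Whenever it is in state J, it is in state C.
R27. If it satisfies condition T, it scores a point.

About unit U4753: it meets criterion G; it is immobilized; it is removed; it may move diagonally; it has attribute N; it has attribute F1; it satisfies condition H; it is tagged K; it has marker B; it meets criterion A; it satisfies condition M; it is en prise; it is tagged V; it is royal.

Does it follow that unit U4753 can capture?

By R4 (it has marker B, it is immobilized): it has attribute W.
By R7 (it satisfies condition H, it meets criterion A): it is classified as Z.
By R13 (it is tagged V): it is tagged P.
By R16 (it is en prise, it has attribute F1): it is defended.
By R8 (it is defended, it is classified as Z): it is in state J.
By R22 (it is in state J, it meets criterion G): it is pinned.
By R10 (it is pinned, it is tagged P): it controls the center.
By R23 (it controls the center, it is tagged K): it is tagged Y.
By R17 (it is tagged Y): it is in check.
By R25 (it is in check, it has attribute N): it is adjacent to an enemy.
By R12 (it is adjacent to an enemy, it has attribute W): it scores a point.
By R9 (it scores a point): it can capture.

Yes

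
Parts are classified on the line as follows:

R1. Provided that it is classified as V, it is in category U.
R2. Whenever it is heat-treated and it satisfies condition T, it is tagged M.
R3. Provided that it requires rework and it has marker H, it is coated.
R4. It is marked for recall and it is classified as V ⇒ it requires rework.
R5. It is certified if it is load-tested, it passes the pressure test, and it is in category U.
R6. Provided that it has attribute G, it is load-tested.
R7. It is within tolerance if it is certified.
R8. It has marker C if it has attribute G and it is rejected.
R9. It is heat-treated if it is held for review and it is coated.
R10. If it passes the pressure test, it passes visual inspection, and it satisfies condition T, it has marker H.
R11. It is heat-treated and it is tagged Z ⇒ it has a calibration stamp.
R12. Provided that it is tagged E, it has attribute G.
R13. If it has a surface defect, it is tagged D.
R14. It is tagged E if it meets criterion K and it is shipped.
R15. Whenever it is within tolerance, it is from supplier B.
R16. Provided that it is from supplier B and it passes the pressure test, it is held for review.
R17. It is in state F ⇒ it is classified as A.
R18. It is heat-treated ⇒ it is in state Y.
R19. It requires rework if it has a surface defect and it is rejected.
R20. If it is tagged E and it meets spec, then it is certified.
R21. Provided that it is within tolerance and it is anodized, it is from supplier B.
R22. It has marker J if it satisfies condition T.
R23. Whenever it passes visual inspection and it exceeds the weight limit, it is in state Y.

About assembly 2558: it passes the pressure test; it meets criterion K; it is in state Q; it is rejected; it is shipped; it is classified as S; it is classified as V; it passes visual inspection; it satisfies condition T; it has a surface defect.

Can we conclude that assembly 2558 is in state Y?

Yes

By R1 (it is classified as V): it is in category U.
By R10 (it passes the pressure test, it passes visual inspection, it satisfies condition T): it has marker H.
By R14 (it meets criterion K, it is shipped): it is tagged E.
By R19 (it has a surface defect, it is rejected): it requires rework.
By R3 (it requires rework, it has marker H): it is coated.
By R12 (it is tagged E): it has attribute G.
By R6 (it has attribute G): it is load-tested.
By R5 (it is load-tested, it passes the pressure test, it is in category U): it is certified.
By R7 (it is certified): it is within tolerance.
By R15 (it is within tolerance): it is from supplier B.
By R16 (it is from supplier B, it passes the pressure test): it is held for review.
By R9 (it is held for review, it is coated): it is heat-treated.
By R18 (it is heat-treated): it is in state Y.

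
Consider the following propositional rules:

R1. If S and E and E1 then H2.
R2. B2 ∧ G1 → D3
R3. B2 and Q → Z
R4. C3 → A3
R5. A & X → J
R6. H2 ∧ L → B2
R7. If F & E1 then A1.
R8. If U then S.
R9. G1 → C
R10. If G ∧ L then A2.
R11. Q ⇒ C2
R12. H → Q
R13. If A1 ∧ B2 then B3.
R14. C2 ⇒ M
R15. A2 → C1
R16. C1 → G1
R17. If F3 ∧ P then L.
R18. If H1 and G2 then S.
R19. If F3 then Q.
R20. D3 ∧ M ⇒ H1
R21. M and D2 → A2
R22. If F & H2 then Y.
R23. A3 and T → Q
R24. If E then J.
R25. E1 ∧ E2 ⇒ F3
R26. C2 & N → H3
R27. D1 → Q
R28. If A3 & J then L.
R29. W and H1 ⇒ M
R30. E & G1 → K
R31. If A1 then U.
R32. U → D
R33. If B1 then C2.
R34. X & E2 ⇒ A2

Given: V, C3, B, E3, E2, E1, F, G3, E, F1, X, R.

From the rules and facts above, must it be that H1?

Yes

A3  (by R4: C3)
A1  (by R7: F, E1)
J  (by R24: E)
F3  (by R25: E1, E2)
L  (by R28: A3, J)
U  (by R31: A1)
A2  (by R34: X, E2)
S  (by R8: U)
C1  (by R15: A2)
G1  (by R16: C1)
Q  (by R19: F3)
H2  (by R1: S, E, E1)
B2  (by R6: H2, L)
C2  (by R11: Q)
M  (by R14: C2)
D3  (by R2: B2, G1)
H1  (by R20: D3, M)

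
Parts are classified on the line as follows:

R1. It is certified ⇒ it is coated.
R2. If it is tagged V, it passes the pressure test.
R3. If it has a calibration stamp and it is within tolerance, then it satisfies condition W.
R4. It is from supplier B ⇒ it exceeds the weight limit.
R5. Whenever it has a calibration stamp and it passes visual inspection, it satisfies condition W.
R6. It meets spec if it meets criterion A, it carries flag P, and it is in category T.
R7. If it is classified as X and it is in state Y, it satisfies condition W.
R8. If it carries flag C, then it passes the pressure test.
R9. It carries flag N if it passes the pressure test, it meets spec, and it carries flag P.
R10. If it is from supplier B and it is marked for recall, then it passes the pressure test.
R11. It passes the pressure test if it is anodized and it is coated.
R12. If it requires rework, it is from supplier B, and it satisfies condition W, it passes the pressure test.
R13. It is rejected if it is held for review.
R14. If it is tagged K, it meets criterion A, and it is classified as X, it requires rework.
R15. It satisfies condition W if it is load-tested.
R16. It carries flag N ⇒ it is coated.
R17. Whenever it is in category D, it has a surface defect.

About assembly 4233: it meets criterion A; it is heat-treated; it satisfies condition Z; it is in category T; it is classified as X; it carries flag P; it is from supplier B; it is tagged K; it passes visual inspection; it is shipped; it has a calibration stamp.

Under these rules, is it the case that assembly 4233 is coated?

By R5 (it has a calibration stamp, it passes visual inspection): it satisfies condition W.
By R6 (it meets criterion A, it carries flag P, it is in category T): it meets spec.
By R14 (it is tagged K, it meets criterion A, it is classified as X): it requires rework.
By R12 (it requires rework, it is from supplier B, it satisfies condition W): it passes the pressure test.
By R9 (it passes the pressure test, it meets spec, it carries flag P): it carries flag N.
By R16 (it carries flag N): it is coated.

Yes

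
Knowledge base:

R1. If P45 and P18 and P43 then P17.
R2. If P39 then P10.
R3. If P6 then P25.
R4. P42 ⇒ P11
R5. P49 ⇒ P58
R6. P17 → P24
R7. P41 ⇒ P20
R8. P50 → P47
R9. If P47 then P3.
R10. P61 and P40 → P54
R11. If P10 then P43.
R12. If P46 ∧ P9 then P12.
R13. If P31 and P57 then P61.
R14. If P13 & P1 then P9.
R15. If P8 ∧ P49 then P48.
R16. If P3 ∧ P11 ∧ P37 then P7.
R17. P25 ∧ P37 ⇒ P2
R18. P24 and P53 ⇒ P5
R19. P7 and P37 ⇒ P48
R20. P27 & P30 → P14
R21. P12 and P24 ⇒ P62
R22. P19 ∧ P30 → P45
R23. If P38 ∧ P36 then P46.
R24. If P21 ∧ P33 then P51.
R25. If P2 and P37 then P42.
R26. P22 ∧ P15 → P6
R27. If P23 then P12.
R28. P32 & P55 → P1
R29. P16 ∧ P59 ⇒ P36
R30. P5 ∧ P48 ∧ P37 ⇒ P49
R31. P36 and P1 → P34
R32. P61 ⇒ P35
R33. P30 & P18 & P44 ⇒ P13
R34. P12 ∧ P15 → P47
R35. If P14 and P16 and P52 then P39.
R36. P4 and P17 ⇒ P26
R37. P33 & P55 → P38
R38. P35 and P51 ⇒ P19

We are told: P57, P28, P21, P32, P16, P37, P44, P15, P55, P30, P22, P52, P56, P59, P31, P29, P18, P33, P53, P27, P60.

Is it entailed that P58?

Yes

P61  (by R13: P31, P57)
P14  (by R20: P27, P30)
P51  (by R24: P21, P33)
P6  (by R26: P22, P15)
P1  (by R28: P32, P55)
P36  (by R29: P16, P59)
P35  (by R32: P61)
P13  (by R33: P30, P18, P44)
P39  (by R35: P14, P16, P52)
P38  (by R37: P33, P55)
P19  (by R38: P35, P51)
P10  (by R2: P39)
P25  (by R3: P6)
P43  (by R11: P10)
P9  (by R14: P13, P1)
P2  (by R17: P25, P37)
P45  (by R22: P19, P30)
P46  (by R23: P38, P36)
P42  (by R25: P2, P37)
P17  (by R1: P45, P18, P43)
P11  (by R4: P42)
P24  (by R6: P17)
P12  (by R12: P46, P9)
P5  (by R18: P24, P53)
P47  (by R34: P12, P15)
P3  (by R9: P47)
P7  (by R16: P3, P11, P37)
P48  (by R19: P7, P37)
P49  (by R30: P5, P48, P37)
P58  (by R5: P49)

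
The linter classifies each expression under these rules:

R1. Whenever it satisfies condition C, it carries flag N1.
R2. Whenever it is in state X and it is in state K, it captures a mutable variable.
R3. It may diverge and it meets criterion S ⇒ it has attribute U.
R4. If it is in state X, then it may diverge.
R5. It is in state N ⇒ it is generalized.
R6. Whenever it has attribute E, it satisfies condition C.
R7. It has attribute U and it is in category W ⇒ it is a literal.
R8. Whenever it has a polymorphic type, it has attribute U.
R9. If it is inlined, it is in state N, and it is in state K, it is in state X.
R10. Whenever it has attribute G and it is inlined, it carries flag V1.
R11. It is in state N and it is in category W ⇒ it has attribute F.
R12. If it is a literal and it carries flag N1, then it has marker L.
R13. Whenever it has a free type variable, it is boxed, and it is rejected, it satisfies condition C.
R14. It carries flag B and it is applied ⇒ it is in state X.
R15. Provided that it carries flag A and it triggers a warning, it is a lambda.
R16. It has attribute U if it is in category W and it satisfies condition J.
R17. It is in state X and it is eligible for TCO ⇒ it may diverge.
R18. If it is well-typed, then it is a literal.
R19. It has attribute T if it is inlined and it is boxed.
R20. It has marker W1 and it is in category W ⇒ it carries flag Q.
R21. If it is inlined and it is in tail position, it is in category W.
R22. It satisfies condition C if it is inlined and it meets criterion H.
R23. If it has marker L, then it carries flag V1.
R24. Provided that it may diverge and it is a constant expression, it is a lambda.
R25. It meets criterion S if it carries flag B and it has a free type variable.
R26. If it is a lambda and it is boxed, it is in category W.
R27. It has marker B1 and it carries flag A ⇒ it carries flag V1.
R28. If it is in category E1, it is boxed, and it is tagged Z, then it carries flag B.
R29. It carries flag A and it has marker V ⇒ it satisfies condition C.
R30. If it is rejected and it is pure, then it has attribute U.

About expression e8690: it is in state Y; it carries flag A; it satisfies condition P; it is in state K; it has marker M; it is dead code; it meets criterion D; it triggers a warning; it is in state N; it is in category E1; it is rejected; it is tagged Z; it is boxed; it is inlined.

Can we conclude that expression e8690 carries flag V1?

Forward chaining from the given facts derives: is generalized, is in state X, is a lambda, has attribute T, is in category W, carries flag B, captures a mutable variable, may diverge, has attribute F.
Rules concluding "it carries flag V1": R10 needs "it has attribute G"; R23 needs "it has marker L"; R27 needs "it has marker B1" — none of these are established.

No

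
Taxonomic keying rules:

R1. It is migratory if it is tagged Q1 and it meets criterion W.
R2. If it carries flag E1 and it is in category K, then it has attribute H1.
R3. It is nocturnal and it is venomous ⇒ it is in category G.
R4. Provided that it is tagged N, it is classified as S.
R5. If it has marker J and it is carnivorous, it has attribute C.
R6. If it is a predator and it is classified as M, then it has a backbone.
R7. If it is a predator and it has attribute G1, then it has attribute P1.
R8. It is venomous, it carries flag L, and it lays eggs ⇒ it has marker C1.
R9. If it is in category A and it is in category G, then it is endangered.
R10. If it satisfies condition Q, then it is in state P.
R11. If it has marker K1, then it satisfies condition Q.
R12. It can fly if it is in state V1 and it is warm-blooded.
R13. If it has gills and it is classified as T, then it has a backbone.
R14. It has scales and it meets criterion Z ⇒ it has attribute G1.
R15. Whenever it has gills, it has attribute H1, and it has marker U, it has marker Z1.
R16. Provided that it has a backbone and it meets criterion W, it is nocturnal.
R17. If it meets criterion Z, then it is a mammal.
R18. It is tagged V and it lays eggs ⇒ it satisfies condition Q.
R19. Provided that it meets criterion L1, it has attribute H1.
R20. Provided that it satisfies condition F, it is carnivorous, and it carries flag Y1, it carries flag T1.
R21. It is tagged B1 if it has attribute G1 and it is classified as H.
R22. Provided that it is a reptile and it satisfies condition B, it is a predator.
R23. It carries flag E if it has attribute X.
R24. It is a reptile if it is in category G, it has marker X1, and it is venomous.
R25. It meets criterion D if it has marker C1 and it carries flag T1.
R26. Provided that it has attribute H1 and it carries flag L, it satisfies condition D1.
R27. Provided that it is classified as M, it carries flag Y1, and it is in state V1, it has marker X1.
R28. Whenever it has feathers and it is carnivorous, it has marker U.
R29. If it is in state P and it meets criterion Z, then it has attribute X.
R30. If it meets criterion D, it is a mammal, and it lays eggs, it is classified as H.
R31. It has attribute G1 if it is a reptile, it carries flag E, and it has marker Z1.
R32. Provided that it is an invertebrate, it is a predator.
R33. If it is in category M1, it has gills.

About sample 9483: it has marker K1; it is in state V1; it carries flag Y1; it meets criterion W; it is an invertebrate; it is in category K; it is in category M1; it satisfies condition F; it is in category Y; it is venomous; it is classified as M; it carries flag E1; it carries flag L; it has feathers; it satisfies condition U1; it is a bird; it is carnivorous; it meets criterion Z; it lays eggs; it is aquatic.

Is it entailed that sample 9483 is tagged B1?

By R2 (it carries flag E1, it is in category K): it has attribute H1.
By R8 (it is venomous, it carries flag L, it lays eggs): it has marker C1.
By R11 (it has marker K1): it satisfies condition Q.
By R17 (it meets criterion Z): it is a mammal.
By R20 (it satisfies condition F, it is carnivorous, it carries flag Y1): it carries flag T1.
By R25 (it has marker C1, it carries flag T1): it meets criterion D.
By R27 (it is classified as M, it carries flag Y1, it is in state V1): it has marker X1.
By R28 (it has feathers, it is carnivorous): it has marker U.
By R30 (it meets criterion D, it is a mammal, it lays eggs): it is classified as H.
By R32 (it is an invertebrate): it is a predator.
By R33 (it is in category M1): it has gills.
By R6 (it is a predator, it is classified as M): it has a backbone.
By R10 (it satisfies condition Q): it is in state P.
By R15 (it has gills, it has attribute H1, it has marker U): it has marker Z1.
By R16 (it has a backbone, it meets criterion W): it is nocturnal.
By R29 (it is in state P, it meets criterion Z): it has attribute X.
By R3 (it is nocturnal, it is venomous): it is in category G.
By R23 (it has attribute X): it carries flag E.
By R24 (it is in category G, it has marker X1, it is venomous): it is a reptile.
By R31 (it is a reptile, it carries flag E, it has marker Z1): it has attribute G1.
By R21 (it has attribute G1, it is classified as H): it is tagged B1.

Yes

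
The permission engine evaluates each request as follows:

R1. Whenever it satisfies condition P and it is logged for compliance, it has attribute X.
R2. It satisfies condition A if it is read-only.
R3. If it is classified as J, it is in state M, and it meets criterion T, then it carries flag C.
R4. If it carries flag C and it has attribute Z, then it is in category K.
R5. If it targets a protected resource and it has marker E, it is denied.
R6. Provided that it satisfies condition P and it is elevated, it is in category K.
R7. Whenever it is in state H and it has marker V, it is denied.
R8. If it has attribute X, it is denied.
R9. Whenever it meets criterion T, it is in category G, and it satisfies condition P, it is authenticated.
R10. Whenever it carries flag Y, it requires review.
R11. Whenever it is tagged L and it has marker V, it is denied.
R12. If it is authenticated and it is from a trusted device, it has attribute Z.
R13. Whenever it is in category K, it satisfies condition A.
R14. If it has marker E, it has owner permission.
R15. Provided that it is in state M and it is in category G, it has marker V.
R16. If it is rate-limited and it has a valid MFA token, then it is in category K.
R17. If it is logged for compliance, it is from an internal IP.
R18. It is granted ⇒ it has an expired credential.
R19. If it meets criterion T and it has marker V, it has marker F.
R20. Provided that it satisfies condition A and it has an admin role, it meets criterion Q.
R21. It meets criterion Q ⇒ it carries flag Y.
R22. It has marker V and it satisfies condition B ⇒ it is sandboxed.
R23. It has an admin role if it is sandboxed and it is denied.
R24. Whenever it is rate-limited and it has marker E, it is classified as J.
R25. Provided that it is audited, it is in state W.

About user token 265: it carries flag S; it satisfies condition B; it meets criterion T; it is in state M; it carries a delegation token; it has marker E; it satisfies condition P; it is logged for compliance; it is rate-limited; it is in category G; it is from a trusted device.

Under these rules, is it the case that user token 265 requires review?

Yes

By R1 (it satisfies condition P, it is logged for compliance): it has attribute X.
By R8 (it has attribute X): it is denied.
By R9 (it meets criterion T, it is in category G, it satisfies condition P): it is authenticated.
By R12 (it is authenticated, it is from a trusted device): it has attribute Z.
By R15 (it is in state M, it is in category G): it has marker V.
By R22 (it has marker V, it satisfies condition B): it is sandboxed.
By R23 (it is sandboxed, it is denied): it has an admin role.
By R24 (it is rate-limited, it has marker E): it is classified as J.
By R3 (it is classified as J, it is in state M, it meets criterion T): it carries flag C.
By R4 (it carries flag C, it has attribute Z): it is in category K.
By R13 (it is in category K): it satisfies condition A.
By R20 (it satisfies condition A, it has an admin role): it meets criterion Q.
By R21 (it meets criterion Q): it carries flag Y.
By R10 (it carries flag Y): it requires review.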